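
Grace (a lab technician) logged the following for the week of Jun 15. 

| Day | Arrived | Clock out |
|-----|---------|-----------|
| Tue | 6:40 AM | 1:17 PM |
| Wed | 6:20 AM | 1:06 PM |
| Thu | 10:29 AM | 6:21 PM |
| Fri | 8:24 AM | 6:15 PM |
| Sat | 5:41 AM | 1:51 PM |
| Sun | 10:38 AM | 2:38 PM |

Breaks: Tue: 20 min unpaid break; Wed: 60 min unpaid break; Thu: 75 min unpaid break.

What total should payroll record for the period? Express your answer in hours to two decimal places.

Tue: 6:40 AM–1:17 PM = 6 h 37 min; less 20 min break → 6 h 17 min
Wed: 6:20 AM–1:06 PM = 6 h 46 min; less 60 min break → 5 h 46 min
Thu: 10:29 AM–6:21 PM = 7 h 52 min; less 75 min break → 6 h 37 min
Fri: 8:24 AM–6:15 PM = 9 h 51 min
Sat: 5:41 AM–1:51 PM = 8 h 10 min
Sun: 10:38 AM–2:38 PM = 4 h 0 min
Total: 6 h 17 min + 5 h 46 min + 6 h 37 min + 9 h 51 min + 8 h 10 min + 4 h 0 min = 40 h 41 min.

40.68 hours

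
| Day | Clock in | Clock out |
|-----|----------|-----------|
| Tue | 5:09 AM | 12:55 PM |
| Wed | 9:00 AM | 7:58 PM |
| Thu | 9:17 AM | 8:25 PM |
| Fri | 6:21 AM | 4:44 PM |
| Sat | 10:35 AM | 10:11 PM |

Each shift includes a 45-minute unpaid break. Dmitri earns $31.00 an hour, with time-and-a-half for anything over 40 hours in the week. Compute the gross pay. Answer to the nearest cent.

$1616.65

Tue: 5:09 AM–12:55 PM = 7 h 46 min; less 45 min break → 7 h 1 min
Wed: 9:00 AM–7:58 PM = 10 h 58 min; less 45 min break → 10 h 13 min
Thu: 9:17 AM–8:25 PM = 11 h 8 min; less 45 min break → 10 h 23 min
Fri: 6:21 AM–4:44 PM = 10 h 23 min; less 45 min break → 9 h 38 min
Sat: 10:35 AM–10:11 PM = 11 h 36 min; less 45 min break → 10 h 51 min
Total worked: 48 h 6 min = 2886 min.
Regular 40 h 0 min = 2400 min at $31.00/h; overtime 8 h 6 min = 486 min at $46.50/h.
Pay = (2400 × $31.00 + 486 × $46.50) ÷ 60 = $1616.65.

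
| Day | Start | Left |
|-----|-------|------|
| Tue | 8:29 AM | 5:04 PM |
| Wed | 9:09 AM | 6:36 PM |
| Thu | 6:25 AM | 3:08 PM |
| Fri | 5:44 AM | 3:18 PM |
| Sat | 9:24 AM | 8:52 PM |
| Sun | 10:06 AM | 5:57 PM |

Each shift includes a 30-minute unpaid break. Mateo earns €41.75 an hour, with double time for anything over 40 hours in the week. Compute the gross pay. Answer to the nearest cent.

€2724.88

Tue: 8:29 AM–5:04 PM = 8 h 35 min; less 30 min break → 8 h 5 min
Wed: 9:09 AM–6:36 PM = 9 h 27 min; less 30 min break → 8 h 57 min
Thu: 6:25 AM–3:08 PM = 8 h 43 min; less 30 min break → 8 h 13 min
Fri: 5:44 AM–3:18 PM = 9 h 34 min; less 30 min break → 9 h 4 min
Sat: 9:24 AM–8:52 PM = 11 h 28 min; less 30 min break → 10 h 58 min
Sun: 10:06 AM–5:57 PM = 7 h 51 min; less 30 min break → 7 h 21 min
Total worked: 52 h 38 min = 3158 min.
Regular 40 h 0 min = 2400 min at €41.75/h; overtime 12 h 38 min = 758 min at €83.50/h.
Pay = (2400 × €41.75 + 758 × €83.50) ÷ 60 = €2724.88.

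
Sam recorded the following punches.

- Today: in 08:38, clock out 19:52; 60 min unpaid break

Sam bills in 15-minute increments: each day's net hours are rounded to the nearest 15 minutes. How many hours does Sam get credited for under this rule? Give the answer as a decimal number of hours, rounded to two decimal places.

10.25 hours

Today: 08:38–19:52 = 11 h 14 min − 60 min = 10 h 14 min → rounds to 10 h 15 min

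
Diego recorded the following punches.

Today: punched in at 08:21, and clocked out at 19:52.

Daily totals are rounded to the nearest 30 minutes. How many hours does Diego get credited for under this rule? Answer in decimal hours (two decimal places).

11.50 hours

Today: 08:21–19:52 = 11 h 31 min → rounds to 11 h 30 min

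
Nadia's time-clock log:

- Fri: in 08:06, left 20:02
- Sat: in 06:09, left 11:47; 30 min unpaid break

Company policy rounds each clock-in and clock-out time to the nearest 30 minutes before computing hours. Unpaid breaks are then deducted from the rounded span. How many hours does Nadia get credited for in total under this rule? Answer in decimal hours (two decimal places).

17.50 hours

Fri: in 08:06→08:00, out 20:02→20:00; 12 h 0 min
Sat: in 06:09→06:00, out 11:47→12:00; 6 h 0 min − 30 min = 5 h 30 min
Total credited: 17 h 30 min.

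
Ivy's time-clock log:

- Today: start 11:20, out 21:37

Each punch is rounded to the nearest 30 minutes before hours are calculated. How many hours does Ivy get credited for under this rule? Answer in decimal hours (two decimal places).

Today: in 11:20→11:30, out 21:37→21:30; 10 h 0 min

10.00 hours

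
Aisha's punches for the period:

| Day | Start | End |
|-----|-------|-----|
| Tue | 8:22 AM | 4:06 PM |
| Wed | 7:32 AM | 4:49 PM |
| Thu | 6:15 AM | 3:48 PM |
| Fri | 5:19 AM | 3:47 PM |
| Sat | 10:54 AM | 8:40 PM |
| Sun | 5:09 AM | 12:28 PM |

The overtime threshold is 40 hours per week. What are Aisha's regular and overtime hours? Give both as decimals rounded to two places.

Tue: 8:22 AM–4:06 PM = 7 h 44 min
Wed: 7:32 AM–4:49 PM = 9 h 17 min
Thu: 6:15 AM–3:48 PM = 9 h 33 min
Fri: 5:19 AM–3:47 PM = 10 h 28 min
Sat: 10:54 AM–8:40 PM = 9 h 46 min
Sun: 5:09 AM–12:28 PM = 7 h 19 min
Total worked: 54 h 7 min = 54.12 h.
Threshold 40 h → overtime 14 h 7 min, regular 40 h 0 min.

Regular 40.00 hours, overtime 14.12 hours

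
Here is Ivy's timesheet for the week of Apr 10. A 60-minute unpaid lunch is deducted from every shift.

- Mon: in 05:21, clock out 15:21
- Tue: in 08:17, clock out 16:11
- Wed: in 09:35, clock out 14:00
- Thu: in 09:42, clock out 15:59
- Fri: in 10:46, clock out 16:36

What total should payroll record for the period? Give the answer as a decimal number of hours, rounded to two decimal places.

Mon: 05:21–15:21 = 10 h 0 min; less 60 min break → 9 h 0 min
Tue: 08:17–16:11 = 7 h 54 min; less 60 min break → 6 h 54 min
Wed: 09:35–14:00 = 4 h 25 min; less 60 min break → 3 h 25 min
Thu: 09:42–15:59 = 6 h 17 min; less 60 min break → 5 h 17 min
Fri: 10:46–16:36 = 5 h 50 min; less 60 min break → 4 h 50 min
Total: 9 h 0 min + 6 h 54 min + 3 h 25 min + 5 h 17 min + 4 h 50 min = 29 h 26 min.

29.43 hours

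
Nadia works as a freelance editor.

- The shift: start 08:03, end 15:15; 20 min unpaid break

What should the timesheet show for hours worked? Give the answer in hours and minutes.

The shift: 08:03–15:15 = 7 h 12 min; less 20 min break → 6 h 52 min

6 h 52 min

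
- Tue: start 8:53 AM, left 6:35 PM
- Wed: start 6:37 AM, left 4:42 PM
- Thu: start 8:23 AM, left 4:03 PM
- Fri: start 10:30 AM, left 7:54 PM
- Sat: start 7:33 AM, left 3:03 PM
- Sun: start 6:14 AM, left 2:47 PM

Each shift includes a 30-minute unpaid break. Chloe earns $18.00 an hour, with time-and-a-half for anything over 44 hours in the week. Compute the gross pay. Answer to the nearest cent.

$951.30

Tue: 8:53 AM–6:35 PM = 9 h 42 min; less 30 min break → 9 h 12 min
Wed: 6:37 AM–4:42 PM = 10 h 5 min; less 30 min break → 9 h 35 min
Thu: 8:23 AM–4:03 PM = 7 h 40 min; less 30 min break → 7 h 10 min
Fri: 10:30 AM–7:54 PM = 9 h 24 min; less 30 min break → 8 h 54 min
Sat: 7:33 AM–3:03 PM = 7 h 30 min; less 30 min break → 7 h 0 min
Sun: 6:14 AM–2:47 PM = 8 h 33 min; less 30 min break → 8 h 3 min
Total worked: 49 h 54 min = 2994 min.
Regular 44 h 0 min = 2640 min at $18.00/h; overtime 5 h 54 min = 354 min at $27.00/h.
Pay = (2640 × $18.00 + 354 × $27.00) ÷ 60 = $951.30.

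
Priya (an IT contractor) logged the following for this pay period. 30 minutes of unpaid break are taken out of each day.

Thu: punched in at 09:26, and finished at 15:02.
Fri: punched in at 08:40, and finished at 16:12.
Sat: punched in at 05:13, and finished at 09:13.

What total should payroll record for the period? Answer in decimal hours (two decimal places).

15.63 hours

Thu: 09:26–15:02 = 5 h 36 min; less 30 min break → 5 h 6 min
Fri: 08:40–16:12 = 7 h 32 min; less 30 min break → 7 h 2 min
Sat: 05:13–09:13 = 4 h 0 min; less 30 min break → 3 h 30 min
Total: 5 h 6 min + 7 h 2 min + 3 h 30 min = 15 h 38 min.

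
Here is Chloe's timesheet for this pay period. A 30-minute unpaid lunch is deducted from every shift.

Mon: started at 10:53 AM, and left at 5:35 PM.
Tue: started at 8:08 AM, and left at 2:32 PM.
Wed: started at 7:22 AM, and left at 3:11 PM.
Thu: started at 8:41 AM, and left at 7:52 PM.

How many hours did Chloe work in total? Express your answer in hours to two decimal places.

30.10 hours

Mon: 10:53 AM–5:35 PM = 6 h 42 min; less 30 min break → 6 h 12 min
Tue: 8:08 AM–2:32 PM = 6 h 24 min; less 30 min break → 5 h 54 min
Wed: 7:22 AM–3:11 PM = 7 h 49 min; less 30 min break → 7 h 19 min
Thu: 8:41 AM–7:52 PM = 11 h 11 min; less 30 min break → 10 h 41 min
Total: 6 h 12 min + 5 h 54 min + 7 h 19 min + 10 h 41 min = 30 h 6 min.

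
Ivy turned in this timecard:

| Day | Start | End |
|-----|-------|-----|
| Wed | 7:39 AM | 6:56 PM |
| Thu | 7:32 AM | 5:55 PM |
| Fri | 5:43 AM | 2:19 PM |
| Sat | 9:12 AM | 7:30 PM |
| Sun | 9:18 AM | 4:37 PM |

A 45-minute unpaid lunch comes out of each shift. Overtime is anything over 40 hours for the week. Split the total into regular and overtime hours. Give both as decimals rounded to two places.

Wed: 7:39 AM–6:56 PM = 11 h 17 min; less 45 min break → 10 h 32 min
Thu: 7:32 AM–5:55 PM = 10 h 23 min; less 45 min break → 9 h 38 min
Fri: 5:43 AM–2:19 PM = 8 h 36 min; less 45 min break → 7 h 51 min
Sat: 9:12 AM–7:30 PM = 10 h 18 min; less 45 min break → 9 h 33 min
Sun: 9:18 AM–4:37 PM = 7 h 19 min; less 45 min break → 6 h 34 min
Total worked: 44 h 8 min = 44.13 h.
Threshold 40 h → overtime 4 h 8 min, regular 40 h 0 min.

Regular 40.00 hours, overtime 4.13 hours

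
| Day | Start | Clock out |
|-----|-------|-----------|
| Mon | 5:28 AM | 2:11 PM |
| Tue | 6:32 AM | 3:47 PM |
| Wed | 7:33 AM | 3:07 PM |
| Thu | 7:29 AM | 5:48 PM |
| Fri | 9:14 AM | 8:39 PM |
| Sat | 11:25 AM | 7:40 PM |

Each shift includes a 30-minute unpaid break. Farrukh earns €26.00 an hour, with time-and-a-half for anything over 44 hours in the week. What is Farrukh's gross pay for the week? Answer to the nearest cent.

Mon: 5:28 AM–2:11 PM = 8 h 43 min; less 30 min break → 8 h 13 min
Tue: 6:32 AM–3:47 PM = 9 h 15 min; less 30 min break → 8 h 45 min
Wed: 7:33 AM–3:07 PM = 7 h 34 min; less 30 min break → 7 h 4 min
Thu: 7:29 AM–5:48 PM = 10 h 19 min; less 30 min break → 9 h 49 min
Fri: 9:14 AM–8:39 PM = 11 h 25 min; less 30 min break → 10 h 55 min
Sat: 11:25 AM–7:40 PM = 8 h 15 min; less 30 min break → 7 h 45 min
Total worked: 52 h 31 min = 3151 min.
Regular 44 h 0 min = 2640 min at €26.00/h; overtime 8 h 31 min = 511 min at €39.00/h.
Pay = (2640 × €26.00 + 511 × €39.00) ÷ 60 = €1476.15.

€1476.15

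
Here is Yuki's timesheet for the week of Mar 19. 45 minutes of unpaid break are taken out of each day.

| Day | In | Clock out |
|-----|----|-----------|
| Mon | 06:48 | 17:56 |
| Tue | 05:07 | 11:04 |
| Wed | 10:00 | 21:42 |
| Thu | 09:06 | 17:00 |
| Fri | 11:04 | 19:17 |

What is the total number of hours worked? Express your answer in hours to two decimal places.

Mon: 06:48–17:56 = 11 h 8 min; less 45 min break → 10 h 23 min
Tue: 05:07–11:04 = 5 h 57 min; less 45 min break → 5 h 12 min
Wed: 10:00–21:42 = 11 h 42 min; less 45 min break → 10 h 57 min
Thu: 09:06–17:00 = 7 h 54 min; less 45 min break → 7 h 9 min
Fri: 11:04–19:17 = 8 h 13 min; less 45 min break → 7 h 28 min
Total: 10 h 23 min + 5 h 12 min + 10 h 57 min + 7 h 9 min + 7 h 28 min = 41 h 9 min.

41.15 hours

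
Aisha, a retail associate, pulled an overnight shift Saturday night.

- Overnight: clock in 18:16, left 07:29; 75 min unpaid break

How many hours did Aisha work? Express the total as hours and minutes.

11 h 58 min

Overnight: 18:16 → midnight = 5 h 44 min; midnight → 07:29 = 7 h 29 min; span 13 h 13 min; less 75 min break → 11 h 58 min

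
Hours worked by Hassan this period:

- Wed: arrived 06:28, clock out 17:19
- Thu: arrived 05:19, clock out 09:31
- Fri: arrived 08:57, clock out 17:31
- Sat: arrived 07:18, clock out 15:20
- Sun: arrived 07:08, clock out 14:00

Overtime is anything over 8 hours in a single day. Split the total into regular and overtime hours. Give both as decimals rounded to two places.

Regular 35.07 hours, overtime 3.45 hours

Wed: 06:28–17:19 = 10 h 51 min
Thu: 05:19–09:31 = 4 h 12 min
Fri: 08:57–17:31 = 8 h 34 min
Sat: 07:18–15:20 = 8 h 2 min
Sun: 07:08–14:00 = 6 h 52 min
Wed reg 8 h 0 min / OT 2 h 51 min; Thu reg 4 h 12 min / OT 0 h 0 min; Fri reg 8 h 0 min / OT 0 h 34 min; Sat reg 8 h 0 min / OT 0 h 2 min; Sun reg 6 h 52 min / OT 0 h 0 min.
Totals: regular 35 h 4 min, overtime 3 h 27 min.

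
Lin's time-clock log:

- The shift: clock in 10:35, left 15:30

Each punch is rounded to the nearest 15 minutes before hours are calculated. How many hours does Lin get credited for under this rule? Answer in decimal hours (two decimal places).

5.00 hours

The shift: in 10:35→10:30, out 15:30→15:30; 5 h 0 min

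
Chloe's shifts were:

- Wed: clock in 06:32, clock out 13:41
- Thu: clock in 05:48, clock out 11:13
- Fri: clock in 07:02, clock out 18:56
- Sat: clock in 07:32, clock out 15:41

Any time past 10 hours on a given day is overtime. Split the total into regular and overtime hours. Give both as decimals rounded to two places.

Wed: 06:32–13:41 = 7 h 9 min
Thu: 05:48–11:13 = 5 h 25 min
Fri: 07:02–18:56 = 11 h 54 min
Sat: 07:32–15:41 = 8 h 9 min
Wed reg 7 h 9 min / OT 0 h 0 min; Thu reg 5 h 25 min / OT 0 h 0 min; Fri reg 10 h 0 min / OT 1 h 54 min; Sat reg 8 h 9 min / OT 0 h 0 min.
Totals: regular 30 h 43 min, overtime 1 h 54 min.

Regular 30.72 hours, overtime 1.90 hours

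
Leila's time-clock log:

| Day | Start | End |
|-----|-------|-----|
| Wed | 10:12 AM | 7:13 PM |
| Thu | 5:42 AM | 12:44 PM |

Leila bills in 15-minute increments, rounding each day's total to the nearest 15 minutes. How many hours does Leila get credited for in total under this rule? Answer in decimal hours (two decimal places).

Wed: 10:12 AM–7:13 PM = 9 h 1 min → rounds to 9 h 0 min
Thu: 5:42 AM–12:44 PM = 7 h 2 min → rounds to 7 h 0 min
Total credited: 16 h 0 min.

16.00 hours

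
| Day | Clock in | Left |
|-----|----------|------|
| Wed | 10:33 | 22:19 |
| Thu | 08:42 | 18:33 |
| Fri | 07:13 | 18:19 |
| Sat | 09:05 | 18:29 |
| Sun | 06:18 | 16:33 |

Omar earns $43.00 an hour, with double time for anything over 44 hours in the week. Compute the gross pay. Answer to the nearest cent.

$2611.53

Wed: 10:33–22:19 = 11 h 46 min
Thu: 08:42–18:33 = 9 h 51 min
Fri: 07:13–18:19 = 11 h 6 min
Sat: 09:05–18:29 = 9 h 24 min
Sun: 06:18–16:33 = 10 h 15 min
Total worked: 52 h 22 min = 3142 min.
Regular 44 h 0 min = 2640 min at $43.00/h; overtime 8 h 22 min = 502 min at $86.00/h.
Pay = (2640 × $43.00 + 502 × $86.00) ÷ 60 = $2611.53.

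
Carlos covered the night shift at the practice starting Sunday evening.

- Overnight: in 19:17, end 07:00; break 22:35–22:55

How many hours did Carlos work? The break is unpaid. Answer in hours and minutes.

Overnight: 19:17 → midnight = 4 h 43 min; midnight → 07:00 = 7 h 0 min; span 11 h 43 min; less 20 min break → 11 h 23 min

11 h 23 min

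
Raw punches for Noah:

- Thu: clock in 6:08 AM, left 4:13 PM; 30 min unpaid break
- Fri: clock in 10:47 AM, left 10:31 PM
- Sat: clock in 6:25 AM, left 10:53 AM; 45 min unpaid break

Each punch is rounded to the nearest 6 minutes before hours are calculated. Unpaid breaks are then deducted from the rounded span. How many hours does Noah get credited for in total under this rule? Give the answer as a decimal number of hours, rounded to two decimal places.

Thu: in 6:08 AM→6:06 AM, out 4:13 PM→4:12 PM; 10 h 6 min − 30 min = 9 h 36 min
Fri: in 10:47 AM→10:48 AM, out 10:31 PM→10:30 PM; 11 h 42 min
Sat: in 6:25 AM→6:24 AM, out 10:53 AM→10:54 AM; 4 h 30 min − 45 min = 3 h 45 min
Total credited: 25 h 3 min.

25.05 hours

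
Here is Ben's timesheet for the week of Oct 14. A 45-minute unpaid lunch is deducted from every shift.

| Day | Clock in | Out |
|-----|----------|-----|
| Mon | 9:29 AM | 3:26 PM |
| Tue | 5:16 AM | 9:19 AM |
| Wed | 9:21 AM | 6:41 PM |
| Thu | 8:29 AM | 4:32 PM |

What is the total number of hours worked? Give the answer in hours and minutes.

Mon: 9:29 AM–3:26 PM = 5 h 57 min; less 45 min break → 5 h 12 min
Tue: 5:16 AM–9:19 AM = 4 h 3 min; less 45 min break → 3 h 18 min
Wed: 9:21 AM–6:41 PM = 9 h 20 min; less 45 min break → 8 h 35 min
Thu: 8:29 AM–4:32 PM = 8 h 3 min; less 45 min break → 7 h 18 min
Total: 5 h 12 min + 3 h 18 min + 8 h 35 min + 7 h 18 min = 24 h 23 min.

24 h 23 min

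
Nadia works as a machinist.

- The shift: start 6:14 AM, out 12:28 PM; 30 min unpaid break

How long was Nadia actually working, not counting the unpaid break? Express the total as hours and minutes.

The shift: 6:14 AM–12:28 PM = 6 h 14 min; less 30 min break → 5 h 44 min

5 h 44 min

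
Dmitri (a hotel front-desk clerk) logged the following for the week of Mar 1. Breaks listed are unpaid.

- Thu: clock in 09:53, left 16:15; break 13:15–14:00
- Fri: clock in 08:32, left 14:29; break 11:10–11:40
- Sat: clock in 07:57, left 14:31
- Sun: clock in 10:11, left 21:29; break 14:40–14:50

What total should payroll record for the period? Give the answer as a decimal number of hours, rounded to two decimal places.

Thu: 09:53–16:15 = 6 h 22 min; less 45 min break → 5 h 37 min
Fri: 08:32–14:29 = 5 h 57 min; less 30 min break → 5 h 27 min
Sat: 07:57–14:31 = 6 h 34 min
Sun: 10:11–21:29 = 11 h 18 min; less 10 min break → 11 h 8 min
Total: 5 h 37 min + 5 h 27 min + 6 h 34 min + 11 h 8 min = 28 h 46 min.

28.77 hours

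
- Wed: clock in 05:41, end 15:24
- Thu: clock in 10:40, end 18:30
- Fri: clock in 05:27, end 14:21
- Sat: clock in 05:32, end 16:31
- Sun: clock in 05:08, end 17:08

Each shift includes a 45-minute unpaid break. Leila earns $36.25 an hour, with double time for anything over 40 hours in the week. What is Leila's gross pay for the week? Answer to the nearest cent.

$1862.04

Wed: 05:41–15:24 = 9 h 43 min; less 45 min break → 8 h 58 min
Thu: 10:40–18:30 = 7 h 50 min; less 45 min break → 7 h 5 min
Fri: 05:27–14:21 = 8 h 54 min; less 45 min break → 8 h 9 min
Sat: 05:32–16:31 = 10 h 59 min; less 45 min break → 10 h 14 min
Sun: 05:08–17:08 = 12 h 0 min; less 45 min break → 11 h 15 min
Total worked: 45 h 41 min = 2741 min.
Regular 40 h 0 min = 2400 min at $36.25/h; overtime 5 h 41 min = 341 min at $72.50/h.
Pay = (2400 × $36.25 + 341 × $72.50) ÷ 60 = $1862.04.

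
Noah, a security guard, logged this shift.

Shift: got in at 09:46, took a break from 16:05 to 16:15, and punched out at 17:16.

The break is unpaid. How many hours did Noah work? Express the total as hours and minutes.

Shift: 09:46–17:16 = 7 h 30 min; less 10 min break → 7 h 20 min

7 h 20 min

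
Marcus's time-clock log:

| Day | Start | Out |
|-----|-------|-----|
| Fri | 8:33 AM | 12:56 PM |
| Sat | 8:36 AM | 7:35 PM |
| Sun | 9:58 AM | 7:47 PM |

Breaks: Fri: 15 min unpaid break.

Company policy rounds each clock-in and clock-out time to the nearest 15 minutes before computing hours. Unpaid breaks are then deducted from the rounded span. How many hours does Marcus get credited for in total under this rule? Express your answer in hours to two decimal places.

Fri: in 8:33 AM→8:30 AM, out 12:56 PM→1:00 PM; 4 h 30 min − 15 min = 4 h 15 min
Sat: in 8:36 AM→8:30 AM, out 7:35 PM→7:30 PM; 11 h 0 min
Sun: in 9:58 AM→10:00 AM, out 7:47 PM→7:45 PM; 9 h 45 min
Total credited: 25 h 0 min.

25.00 hours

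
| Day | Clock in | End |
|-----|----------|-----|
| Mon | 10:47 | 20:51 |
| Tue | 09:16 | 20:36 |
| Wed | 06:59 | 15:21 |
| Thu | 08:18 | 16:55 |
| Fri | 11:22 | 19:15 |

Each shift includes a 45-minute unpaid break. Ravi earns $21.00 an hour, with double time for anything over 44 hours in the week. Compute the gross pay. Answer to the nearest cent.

Mon: 10:47–20:51 = 10 h 4 min; less 45 min break → 9 h 19 min
Tue: 09:16–20:36 = 11 h 20 min; less 45 min break → 10 h 35 min
Wed: 06:59–15:21 = 8 h 22 min; less 45 min break → 7 h 37 min
Thu: 08:18–16:55 = 8 h 37 min; less 45 min break → 7 h 52 min
Fri: 11:22–19:15 = 7 h 53 min; less 45 min break → 7 h 8 min
Total worked: 42 h 31 min = 2551 min.
Regular 42 h 31 min = 2551 min at $21.00/h; overtime 0 h 0 min = 0 min at $42.00/h.
Pay = (2551 × $21.00 + 0 × $42.00) ÷ 60 = $892.85.

$892.85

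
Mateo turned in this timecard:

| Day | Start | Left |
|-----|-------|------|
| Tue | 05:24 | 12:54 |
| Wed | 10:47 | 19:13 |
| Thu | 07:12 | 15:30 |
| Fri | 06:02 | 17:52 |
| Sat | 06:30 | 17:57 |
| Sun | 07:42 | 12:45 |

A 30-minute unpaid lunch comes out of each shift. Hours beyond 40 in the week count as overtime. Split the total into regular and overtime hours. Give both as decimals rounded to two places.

Regular 40.00 hours, overtime 9.57 hours

Tue: 05:24–12:54 = 7 h 30 min; less 30 min break → 7 h 0 min
Wed: 10:47–19:13 = 8 h 26 min; less 30 min break → 7 h 56 min
Thu: 07:12–15:30 = 8 h 18 min; less 30 min break → 7 h 48 min
Fri: 06:02–17:52 = 11 h 50 min; less 30 min break → 11 h 20 min
Sat: 06:30–17:57 = 11 h 27 min; less 30 min break → 10 h 57 min
Sun: 07:42–12:45 = 5 h 3 min; less 30 min break → 4 h 33 min
Total worked: 49 h 34 min = 49.57 h.
Threshold 40 h → overtime 9 h 34 min, regular 40 h 0 min.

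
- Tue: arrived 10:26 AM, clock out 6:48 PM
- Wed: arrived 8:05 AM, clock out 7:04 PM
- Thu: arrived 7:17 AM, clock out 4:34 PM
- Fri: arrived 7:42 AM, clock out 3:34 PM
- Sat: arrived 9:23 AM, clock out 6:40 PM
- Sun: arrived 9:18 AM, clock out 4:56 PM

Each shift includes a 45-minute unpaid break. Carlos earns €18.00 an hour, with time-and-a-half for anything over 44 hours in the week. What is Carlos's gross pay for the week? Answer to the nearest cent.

€924.75

Tue: 10:26 AM–6:48 PM = 8 h 22 min; less 45 min break → 7 h 37 min
Wed: 8:05 AM–7:04 PM = 10 h 59 min; less 45 min break → 10 h 14 min
Thu: 7:17 AM–4:34 PM = 9 h 17 min; less 45 min break → 8 h 32 min
Fri: 7:42 AM–3:34 PM = 7 h 52 min; less 45 min break → 7 h 7 min
Sat: 9:23 AM–6:40 PM = 9 h 17 min; less 45 min break → 8 h 32 min
Sun: 9:18 AM–4:56 PM = 7 h 38 min; less 45 min break → 6 h 53 min
Total worked: 48 h 55 min = 2935 min.
Regular 44 h 0 min = 2640 min at €18.00/h; overtime 4 h 55 min = 295 min at €27.00/h.
Pay = (2640 × €18.00 + 295 × €27.00) ÷ 60 = €924.75.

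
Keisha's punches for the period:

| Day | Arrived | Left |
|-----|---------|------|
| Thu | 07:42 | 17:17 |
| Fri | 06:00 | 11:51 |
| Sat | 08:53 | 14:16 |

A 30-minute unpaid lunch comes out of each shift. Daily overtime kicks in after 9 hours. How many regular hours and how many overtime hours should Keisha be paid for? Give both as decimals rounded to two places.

Regular 19.23 hours, overtime 0.08 hours

Thu: 07:42–17:17 = 9 h 35 min; less 30 min break → 9 h 5 min
Fri: 06:00–11:51 = 5 h 51 min; less 30 min break → 5 h 21 min
Sat: 08:53–14:16 = 5 h 23 min; less 30 min break → 4 h 53 min
Thu reg 9 h 0 min / OT 0 h 5 min; Fri reg 5 h 21 min / OT 0 h 0 min; Sat reg 4 h 53 min / OT 0 h 0 min.
Totals: regular 19 h 14 min, overtime 0 h 5 min.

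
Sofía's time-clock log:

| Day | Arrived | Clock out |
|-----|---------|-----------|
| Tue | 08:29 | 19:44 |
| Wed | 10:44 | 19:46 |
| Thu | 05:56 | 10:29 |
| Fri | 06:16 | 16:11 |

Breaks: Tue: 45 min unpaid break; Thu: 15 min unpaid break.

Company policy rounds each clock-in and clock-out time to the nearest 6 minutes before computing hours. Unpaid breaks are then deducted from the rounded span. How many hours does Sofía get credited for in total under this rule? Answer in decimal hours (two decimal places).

Tue: in 08:29→08:30, out 19:44→19:42; 11 h 12 min − 45 min = 10 h 27 min
Wed: in 10:44→10:42, out 19:46→19:48; 9 h 6 min
Thu: in 05:56→05:54, out 10:29→10:30; 4 h 36 min − 15 min = 4 h 21 min
Fri: in 06:16→06:18, out 16:11→16:12; 9 h 54 min
Total credited: 33 h 48 min.

33.80 hours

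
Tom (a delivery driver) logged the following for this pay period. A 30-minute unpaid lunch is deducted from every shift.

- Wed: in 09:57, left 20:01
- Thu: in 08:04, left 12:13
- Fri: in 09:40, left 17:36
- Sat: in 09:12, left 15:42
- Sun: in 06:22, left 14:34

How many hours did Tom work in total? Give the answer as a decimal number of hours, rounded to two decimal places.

34.35 hours

Wed: 09:57–20:01 = 10 h 4 min; less 30 min break → 9 h 34 min
Thu: 08:04–12:13 = 4 h 9 min; less 30 min break → 3 h 39 min
Fri: 09:40–17:36 = 7 h 56 min; less 30 min break → 7 h 26 min
Sat: 09:12–15:42 = 6 h 30 min; less 30 min break → 6 h 0 min
Sun: 06:22–14:34 = 8 h 12 min; less 30 min break → 7 h 42 min
Total: 9 h 34 min + 3 h 39 min + 7 h 26 min + 6 h 0 min + 7 h 42 min = 34 h 21 min.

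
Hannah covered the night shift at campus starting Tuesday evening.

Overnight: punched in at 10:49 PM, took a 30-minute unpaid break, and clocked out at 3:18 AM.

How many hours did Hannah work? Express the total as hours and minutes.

Overnight: 10:49 PM → midnight = 1 h 11 min; midnight → 3:18 AM = 3 h 18 min; span 4 h 29 min; less 30 min break → 3 h 59 min

3 h 59 min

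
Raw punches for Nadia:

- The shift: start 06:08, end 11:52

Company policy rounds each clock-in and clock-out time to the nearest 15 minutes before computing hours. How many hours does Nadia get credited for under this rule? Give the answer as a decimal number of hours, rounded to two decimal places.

The shift: in 06:08→06:15, out 11:52→11:45; 5 h 30 min

5.50 hours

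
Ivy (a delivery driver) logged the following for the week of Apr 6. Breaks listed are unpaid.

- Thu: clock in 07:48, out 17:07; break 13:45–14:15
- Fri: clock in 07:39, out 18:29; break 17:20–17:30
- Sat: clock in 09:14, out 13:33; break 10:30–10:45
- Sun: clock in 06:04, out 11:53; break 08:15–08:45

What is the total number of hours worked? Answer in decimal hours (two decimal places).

Thu: 07:48–17:07 = 9 h 19 min; less 30 min break → 8 h 49 min
Fri: 07:39–18:29 = 10 h 50 min; less 10 min break → 10 h 40 min
Sat: 09:14–13:33 = 4 h 19 min; less 15 min break → 4 h 4 min
Sun: 06:04–11:53 = 5 h 49 min; less 30 min break → 5 h 19 min
Total: 8 h 49 min + 10 h 40 min + 4 h 4 min + 5 h 19 min = 28 h 52 min.

28.87 hours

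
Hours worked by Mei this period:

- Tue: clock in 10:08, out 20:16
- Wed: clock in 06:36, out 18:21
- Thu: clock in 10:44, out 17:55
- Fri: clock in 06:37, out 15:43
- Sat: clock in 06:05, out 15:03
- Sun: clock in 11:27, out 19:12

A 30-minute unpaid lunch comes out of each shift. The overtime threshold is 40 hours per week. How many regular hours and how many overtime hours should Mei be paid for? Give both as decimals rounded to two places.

Tue: 10:08–20:16 = 10 h 8 min; less 30 min break → 9 h 38 min
Wed: 06:36–18:21 = 11 h 45 min; less 30 min break → 11 h 15 min
Thu: 10:44–17:55 = 7 h 11 min; less 30 min break → 6 h 41 min
Fri: 06:37–15:43 = 9 h 6 min; less 30 min break → 8 h 36 min
Sat: 06:05–15:03 = 8 h 58 min; less 30 min break → 8 h 28 min
Sun: 11:27–19:12 = 7 h 45 min; less 30 min break → 7 h 15 min
Total worked: 51 h 53 min = 51.88 h.
Threshold 40 h → overtime 11 h 53 min, regular 40 h 0 min.

Regular 40.00 hours, overtime 11.88 hours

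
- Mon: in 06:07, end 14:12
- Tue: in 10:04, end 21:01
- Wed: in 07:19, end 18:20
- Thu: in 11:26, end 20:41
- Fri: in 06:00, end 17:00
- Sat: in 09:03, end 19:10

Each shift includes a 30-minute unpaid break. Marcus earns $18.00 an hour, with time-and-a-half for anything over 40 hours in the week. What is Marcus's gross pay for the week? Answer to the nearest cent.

Mon: 06:07–14:12 = 8 h 5 min; less 30 min break → 7 h 35 min
Tue: 10:04–21:01 = 10 h 57 min; less 30 min break → 10 h 27 min
Wed: 07:19–18:20 = 11 h 1 min; less 30 min break → 10 h 31 min
Thu: 11:26–20:41 = 9 h 15 min; less 30 min break → 8 h 45 min
Fri: 06:00–17:00 = 11 h 0 min; less 30 min break → 10 h 30 min
Sat: 09:03–19:10 = 10 h 7 min; less 30 min break → 9 h 37 min
Total worked: 57 h 25 min = 3445 min.
Regular 40 h 0 min = 2400 min at $18.00/h; overtime 17 h 25 min = 1045 min at $27.00/h.
Pay = (2400 × $18.00 + 1045 × $27.00) ÷ 60 = $1190.25.

$1190.25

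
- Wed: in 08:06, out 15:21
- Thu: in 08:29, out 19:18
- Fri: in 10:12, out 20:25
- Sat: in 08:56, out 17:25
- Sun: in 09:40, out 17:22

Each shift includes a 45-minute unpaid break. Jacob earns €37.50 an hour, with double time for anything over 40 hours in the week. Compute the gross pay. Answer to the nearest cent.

€1553.75

Wed: 08:06–15:21 = 7 h 15 min; less 45 min break → 6 h 30 min
Thu: 08:29–19:18 = 10 h 49 min; less 45 min break → 10 h 4 min
Fri: 10:12–20:25 = 10 h 13 min; less 45 min break → 9 h 28 min
Sat: 08:56–17:25 = 8 h 29 min; less 45 min break → 7 h 44 min
Sun: 09:40–17:22 = 7 h 42 min; less 45 min break → 6 h 57 min
Total worked: 40 h 43 min = 2443 min.
Regular 40 h 0 min = 2400 min at €37.50/h; overtime 0 h 43 min = 43 min at €75.00/h.
Pay = (2400 × €37.50 + 43 × €75.00) ÷ 60 = €1553.75.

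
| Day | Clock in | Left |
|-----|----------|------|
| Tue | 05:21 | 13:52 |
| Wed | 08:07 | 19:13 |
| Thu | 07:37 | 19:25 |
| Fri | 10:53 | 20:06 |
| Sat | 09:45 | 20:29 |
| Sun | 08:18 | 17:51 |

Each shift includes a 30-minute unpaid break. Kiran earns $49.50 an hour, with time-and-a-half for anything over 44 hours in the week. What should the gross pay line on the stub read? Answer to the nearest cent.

$3211.31

Tue: 05:21–13:52 = 8 h 31 min; less 30 min break → 8 h 1 min
Wed: 08:07–19:13 = 11 h 6 min; less 30 min break → 10 h 36 min
Thu: 07:37–19:25 = 11 h 48 min; less 30 min break → 11 h 18 min
Fri: 10:53–20:06 = 9 h 13 min; less 30 min break → 8 h 43 min
Sat: 09:45–20:29 = 10 h 44 min; less 30 min break → 10 h 14 min
Sun: 08:18–17:51 = 9 h 33 min; less 30 min break → 9 h 3 min
Total worked: 57 h 55 min = 3475 min.
Regular 44 h 0 min = 2640 min at $49.50/h; overtime 13 h 55 min = 835 min at $74.25/h.
Pay = (2640 × $49.50 + 835 × $74.25) ÷ 60 = $3211.31.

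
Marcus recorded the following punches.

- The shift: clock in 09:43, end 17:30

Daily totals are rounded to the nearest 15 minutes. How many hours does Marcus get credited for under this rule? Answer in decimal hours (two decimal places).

7.75 hours

The shift: 09:43–17:30 = 7 h 47 min → rounds to 7 h 45 min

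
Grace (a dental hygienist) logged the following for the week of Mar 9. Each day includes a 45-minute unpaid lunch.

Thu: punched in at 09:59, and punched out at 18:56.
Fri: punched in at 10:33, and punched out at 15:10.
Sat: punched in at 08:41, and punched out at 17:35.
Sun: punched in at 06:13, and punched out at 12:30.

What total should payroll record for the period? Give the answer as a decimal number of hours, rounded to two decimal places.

25.75 hours

Thu: 09:59–18:56 = 8 h 57 min; less 45 min break → 8 h 12 min
Fri: 10:33–15:10 = 4 h 37 min; less 45 min break → 3 h 52 min
Sat: 08:41–17:35 = 8 h 54 min; less 45 min break → 8 h 9 min
Sun: 06:13–12:30 = 6 h 17 min; less 45 min break → 5 h 32 min
Total: 8 h 12 min + 3 h 52 min + 8 h 9 min + 5 h 32 min = 25 h 45 min.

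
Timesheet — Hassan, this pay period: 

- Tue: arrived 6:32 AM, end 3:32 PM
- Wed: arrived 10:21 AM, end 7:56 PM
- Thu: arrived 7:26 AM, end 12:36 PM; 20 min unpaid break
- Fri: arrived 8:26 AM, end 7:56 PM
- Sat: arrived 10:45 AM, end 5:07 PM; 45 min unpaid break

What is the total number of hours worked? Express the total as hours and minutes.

40 h 32 min

Tue: 6:32 AM–3:32 PM = 9 h 0 min
Wed: 10:21 AM–7:56 PM = 9 h 35 min
Thu: 7:26 AM–12:36 PM = 5 h 10 min; less 20 min break → 4 h 50 min
Fri: 8:26 AM–7:56 PM = 11 h 30 min
Sat: 10:45 AM–5:07 PM = 6 h 22 min; less 45 min break → 5 h 37 min
Total: 9 h 0 min + 9 h 35 min + 4 h 50 min + 11 h 30 min + 5 h 37 min = 40 h 32 min.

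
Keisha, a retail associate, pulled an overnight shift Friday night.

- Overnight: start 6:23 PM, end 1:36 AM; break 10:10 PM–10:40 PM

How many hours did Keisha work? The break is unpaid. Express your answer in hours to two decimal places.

6.72 hours

Overnight: 6:23 PM → midnight = 5 h 37 min; midnight → 1:36 AM = 1 h 36 min; span 7 h 13 min; less 30 min break → 6 h 43 min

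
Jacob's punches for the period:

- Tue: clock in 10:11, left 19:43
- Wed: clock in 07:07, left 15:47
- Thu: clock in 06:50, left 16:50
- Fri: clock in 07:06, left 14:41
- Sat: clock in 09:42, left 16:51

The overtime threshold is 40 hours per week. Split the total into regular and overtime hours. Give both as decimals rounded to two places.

Tue: 10:11–19:43 = 9 h 32 min
Wed: 07:07–15:47 = 8 h 40 min
Thu: 06:50–16:50 = 10 h 0 min
Fri: 07:06–14:41 = 7 h 35 min
Sat: 09:42–16:51 = 7 h 9 min
Total worked: 42 h 56 min = 42.93 h.
Threshold 40 h → overtime 2 h 56 min, regular 40 h 0 min.

Regular 40.00 hours, overtime 2.93 hours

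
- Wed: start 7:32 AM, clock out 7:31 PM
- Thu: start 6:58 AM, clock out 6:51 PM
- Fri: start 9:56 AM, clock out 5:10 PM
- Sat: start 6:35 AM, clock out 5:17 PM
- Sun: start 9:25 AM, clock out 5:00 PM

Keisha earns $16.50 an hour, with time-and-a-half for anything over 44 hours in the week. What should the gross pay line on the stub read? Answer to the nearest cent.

$859.24

Wed: 7:32 AM–7:31 PM = 11 h 59 min
Thu: 6:58 AM–6:51 PM = 11 h 53 min
Fri: 9:56 AM–5:10 PM = 7 h 14 min
Sat: 6:35 AM–5:17 PM = 10 h 42 min
Sun: 9:25 AM–5:00 PM = 7 h 35 min
Total worked: 49 h 23 min = 2963 min.
Regular 44 h 0 min = 2640 min at $16.50/h; overtime 5 h 23 min = 323 min at $24.75/h.
Pay = (2640 × $16.50 + 323 × $24.75) ÷ 60 = $859.24.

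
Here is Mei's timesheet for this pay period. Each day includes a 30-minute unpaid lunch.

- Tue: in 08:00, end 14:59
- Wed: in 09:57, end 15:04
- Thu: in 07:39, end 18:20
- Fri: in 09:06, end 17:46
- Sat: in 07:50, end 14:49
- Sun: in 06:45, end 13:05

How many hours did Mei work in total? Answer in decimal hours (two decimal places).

Tue: 08:00–14:59 = 6 h 59 min; less 30 min break → 6 h 29 min
Wed: 09:57–15:04 = 5 h 7 min; less 30 min break → 4 h 37 min
Thu: 07:39–18:20 = 10 h 41 min; less 30 min break → 10 h 11 min
Fri: 09:06–17:46 = 8 h 40 min; less 30 min break → 8 h 10 min
Sat: 07:50–14:49 = 6 h 59 min; less 30 min break → 6 h 29 min
Sun: 06:45–13:05 = 6 h 20 min; less 30 min break → 5 h 50 min
Total: 6 h 29 min + 4 h 37 min + 10 h 11 min + 8 h 10 min + 6 h 29 min + 5 h 50 min = 41 h 46 min.

41.77 hours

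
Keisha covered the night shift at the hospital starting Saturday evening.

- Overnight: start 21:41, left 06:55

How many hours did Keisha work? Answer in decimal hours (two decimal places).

Overnight: 21:41 → midnight = 2 h 19 min; midnight → 06:55 = 6 h 55 min; span 9 h 14 min

9.23 hours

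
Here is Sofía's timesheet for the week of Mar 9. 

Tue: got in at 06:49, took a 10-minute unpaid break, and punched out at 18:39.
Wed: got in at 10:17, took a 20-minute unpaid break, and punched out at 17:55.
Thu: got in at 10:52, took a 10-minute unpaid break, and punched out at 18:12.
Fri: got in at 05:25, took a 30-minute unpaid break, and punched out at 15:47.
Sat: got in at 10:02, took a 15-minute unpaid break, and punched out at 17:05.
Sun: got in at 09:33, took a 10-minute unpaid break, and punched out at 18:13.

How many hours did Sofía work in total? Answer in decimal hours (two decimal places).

Tue: 06:49–18:39 = 11 h 50 min; less 10 min break → 11 h 40 min
Wed: 10:17–17:55 = 7 h 38 min; less 20 min break → 7 h 18 min
Thu: 10:52–18:12 = 7 h 20 min; less 10 min break → 7 h 10 min
Fri: 05:25–15:47 = 10 h 22 min; less 30 min break → 9 h 52 min
Sat: 10:02–17:05 = 7 h 3 min; less 15 min break → 6 h 48 min
Sun: 09:33–18:13 = 8 h 40 min; less 10 min break → 8 h 30 min
Total: 11 h 40 min + 7 h 18 min + 7 h 10 min + 9 h 52 min + 6 h 48 min + 8 h 30 min = 51 h 18 min.

51.30 hours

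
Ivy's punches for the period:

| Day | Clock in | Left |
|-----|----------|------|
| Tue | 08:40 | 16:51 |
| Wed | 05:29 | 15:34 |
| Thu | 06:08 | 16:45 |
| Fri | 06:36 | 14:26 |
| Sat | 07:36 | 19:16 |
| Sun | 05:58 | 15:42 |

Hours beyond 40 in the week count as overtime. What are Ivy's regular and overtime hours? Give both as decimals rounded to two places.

Regular 40.00 hours, overtime 18.12 hours

Tue: 08:40–16:51 = 8 h 11 min
Wed: 05:29–15:34 = 10 h 5 min
Thu: 06:08–16:45 = 10 h 37 min
Fri: 06:36–14:26 = 7 h 50 min
Sat: 07:36–19:16 = 11 h 40 min
Sun: 05:58–15:42 = 9 h 44 min
Total worked: 58 h 7 min = 58.12 h.
Threshold 40 h → overtime 18 h 7 min, regular 40 h 0 min.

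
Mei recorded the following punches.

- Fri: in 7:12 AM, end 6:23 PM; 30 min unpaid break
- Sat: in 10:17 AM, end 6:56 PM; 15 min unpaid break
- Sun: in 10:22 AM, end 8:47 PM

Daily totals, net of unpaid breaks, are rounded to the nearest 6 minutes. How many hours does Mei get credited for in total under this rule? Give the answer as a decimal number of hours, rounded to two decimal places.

29.50 hours

Fri: 7:12 AM–6:23 PM = 11 h 11 min − 30 min = 10 h 41 min → rounds to 10 h 42 min
Sat: 10:17 AM–6:56 PM = 8 h 39 min − 15 min = 8 h 24 min → rounds to 8 h 24 min
Sun: 10:22 AM–8:47 PM = 10 h 25 min → rounds to 10 h 24 min
Total credited: 29 h 30 min.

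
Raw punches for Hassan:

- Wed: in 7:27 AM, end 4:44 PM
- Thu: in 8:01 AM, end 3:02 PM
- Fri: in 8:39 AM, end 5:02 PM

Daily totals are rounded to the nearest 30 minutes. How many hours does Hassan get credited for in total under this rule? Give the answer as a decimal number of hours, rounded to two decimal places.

25.00 hours

Wed: 7:27 AM–4:44 PM = 9 h 17 min → rounds to 9 h 30 min
Thu: 8:01 AM–3:02 PM = 7 h 1 min → rounds to 7 h 0 min
Fri: 8:39 AM–5:02 PM = 8 h 23 min → rounds to 8 h 30 min
Total credited: 25 h 0 min.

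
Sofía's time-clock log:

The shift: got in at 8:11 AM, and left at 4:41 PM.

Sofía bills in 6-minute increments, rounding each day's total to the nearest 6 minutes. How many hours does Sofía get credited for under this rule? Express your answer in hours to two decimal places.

The shift: 8:11 AM–4:41 PM = 8 h 30 min → rounds to 8 h 30 min

8.50 hours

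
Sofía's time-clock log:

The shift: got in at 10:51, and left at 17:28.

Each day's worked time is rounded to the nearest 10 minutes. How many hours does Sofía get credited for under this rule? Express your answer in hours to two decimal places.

The shift: 10:51–17:28 = 6 h 37 min → rounds to 6 h 40 min

6.67 hours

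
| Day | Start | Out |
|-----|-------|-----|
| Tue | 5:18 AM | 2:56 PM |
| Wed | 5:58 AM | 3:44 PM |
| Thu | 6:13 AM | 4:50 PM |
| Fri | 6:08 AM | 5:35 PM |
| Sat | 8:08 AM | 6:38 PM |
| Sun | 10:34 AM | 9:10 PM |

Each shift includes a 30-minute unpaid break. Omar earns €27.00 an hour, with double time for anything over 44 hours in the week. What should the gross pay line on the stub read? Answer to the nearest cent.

€2028.60

Tue: 5:18 AM–2:56 PM = 9 h 38 min; less 30 min break → 9 h 8 min
Wed: 5:58 AM–3:44 PM = 9 h 46 min; less 30 min break → 9 h 16 min
Thu: 6:13 AM–4:50 PM = 10 h 37 min; less 30 min break → 10 h 7 min
Fri: 6:08 AM–5:35 PM = 11 h 27 min; less 30 min break → 10 h 57 min
Sat: 8:08 AM–6:38 PM = 10 h 30 min; less 30 min break → 10 h 0 min
Sun: 10:34 AM–9:10 PM = 10 h 36 min; less 30 min break → 10 h 6 min
Total worked: 59 h 34 min = 3574 min.
Regular 44 h 0 min = 2640 min at €27.00/h; overtime 15 h 34 min = 934 min at €54.00/h.
Pay = (2640 × €27.00 + 934 × €54.00) ÷ 60 = €2028.60.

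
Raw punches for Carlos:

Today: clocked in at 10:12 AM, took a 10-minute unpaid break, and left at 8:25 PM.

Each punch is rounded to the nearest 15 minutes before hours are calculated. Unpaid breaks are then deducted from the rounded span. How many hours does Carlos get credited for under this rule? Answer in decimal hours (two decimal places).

Today: in 10:12 AM→10:15 AM, out 8:25 PM→8:30 PM; 10 h 15 min − 10 min = 10 h 5 min

10.08 hours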